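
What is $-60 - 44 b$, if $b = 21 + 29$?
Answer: $-2260$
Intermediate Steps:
$b = 50$
$-60 - 44 b = -60 - 2200 = -2260$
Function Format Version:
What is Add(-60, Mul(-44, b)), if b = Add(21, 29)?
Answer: -2260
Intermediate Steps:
b = 50
Add(-60, Mul(-44, b)) = Add(-60, Mul(-44, 50)) = Add(-60, -2200) = -2260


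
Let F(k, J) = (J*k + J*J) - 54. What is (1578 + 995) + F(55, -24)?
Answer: 1775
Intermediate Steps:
F(k, J) = -54 + J**2 + J*k (F(k, J) = (J*k + J**2) - 54 = (J**2 + J*k) - 54 = -54 + J**2 + J*k)
(1578 + 995) + F(55, -24) = (1578 + 995) + (-54 + (-24)**2 - 24*55) = 2573 + (-54 + 576 - 1320) = 2573 - 798 = 1775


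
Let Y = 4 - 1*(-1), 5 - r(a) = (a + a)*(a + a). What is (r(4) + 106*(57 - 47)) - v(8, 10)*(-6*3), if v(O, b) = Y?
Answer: 1091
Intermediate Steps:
r(a) = 5 - 4*a² (r(a) = 5 - (a + a)*(a + a) = 5 - 2*a*2*a = 5 - 4*a²)
Y = 5 (Y = 4 + 1 = 5)
v(O, b) = 5
(r(4) + 106*(57 - 47)) - v(8, 10)*(-6*3) = ((5 - 4*4²) + 106*(57 - 47)) - 5*(-6*3) = ((5 - 4*16) + 106*10) - 5*(-18) = ((5 - 64) + 1060) - 1*(-90) = (-59 + 1060) + 90 = 1001 + 90 = 1091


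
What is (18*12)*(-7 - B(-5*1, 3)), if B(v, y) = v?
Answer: -432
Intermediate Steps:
(18*12)*(-7 - B(-5*1, 3)) = (18*12)*(-7 - (-5)) = 216*(-7 - 1*(-5)) = 216*(-7 + 5) = 216*(-2) = -432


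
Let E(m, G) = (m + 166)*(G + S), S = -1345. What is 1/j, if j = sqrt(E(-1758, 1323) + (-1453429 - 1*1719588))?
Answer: -I*sqrt(3137993)/3137993 ≈ -0.00056451*I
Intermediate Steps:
E(m, G) = (-1345 + G)*(166 + m) (E(m, G) = (m + 166)*(G - 1345) = (166 + m)*(-1345 + G) = (-1345 + G)*(166 + m))
j = I*sqrt(3137993) (j = sqrt((-223270 - 1345*(-1758) + 166*1323 + 1323*(-1758)) + (-1453429 - 1*1719588)) = sqrt((-223270 + 2364510 + 219618 - 2325834) + (-1453429 - 1719588)) = sqrt(35024 - 3173017) = sqrt(-3137993) = I*sqrt(3137993) ≈ 1771.4*I)
1/j = 1/(I*sqrt(3137993)) = -I*sqrt(3137993)/3137993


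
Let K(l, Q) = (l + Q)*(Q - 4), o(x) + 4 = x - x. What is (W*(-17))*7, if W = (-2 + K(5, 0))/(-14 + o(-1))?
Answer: -1309/9 ≈ -145.44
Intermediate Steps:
o(x) = -4 (o(x) = -4 + (x - x) = -4 + 0 = -4)
K(l, Q) = (-4 + Q)*(Q + l) (K(l, Q) = (Q + l)*(-4 + Q) = (-4 + Q)*(Q + l))
W = 11/9 (W = (-2 + (0² - 4*0 - 4*5 + 0*5))/(-14 - 4) = (-2 + (0 + 0 - 20 + 0))/(-18) = (-2 - 20)*(-1/18) = -22*(-1/18) = 11/9 ≈ 1.2222)
(W*(-17))*7 = ((11/9)*(-17))*7 = -187/9*7 = -1309/9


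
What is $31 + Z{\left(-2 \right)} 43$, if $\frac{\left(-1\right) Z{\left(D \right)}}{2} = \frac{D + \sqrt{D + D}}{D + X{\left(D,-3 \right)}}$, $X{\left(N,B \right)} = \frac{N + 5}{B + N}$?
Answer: $- \frac{457}{13} + \frac{860 i}{13} \approx -35.154 + 66.154 i$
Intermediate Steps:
$X{\left(N,B \right)} = \frac{5 + N}{B + N}$
$Z{\left(D \right)} = - \frac{2 \left(D + \sqrt{2} \sqrt{D}\right)}{D + \frac{5 + D}{-3 + D}}$ ($Z{\left(D \right)} = - 2 \frac{D + \sqrt{D + D}}{D + \frac{5 + D}{-3 + D}} = - 2 \frac{D + \sqrt{2 D}}{D + \frac{5 + D}{-3 + D}} = - 2 \frac{D + \sqrt{2} \sqrt{D}}{D + \frac{5 + D}{-3 + D}} = - \frac{2 \left(D + \sqrt{2} \sqrt{D}\right)}{D + \frac{5 + D}{-3 + D}}$)
$31 + Z{\left(-2 \right)} 43 = 31 + - \frac{2 \left(-3 - 2\right) \left(-2 + \sqrt{2} \sqrt{-2}\right)}{5 - 2 - 2 \left(-3 - 2\right)} 43 = 31 + \left(-2\right) \frac{1}{5 - 2 - -10} \left(-5\right) \left(-2 + \sqrt{2} i \sqrt{2}\right) 43 = 31 + \left(-2\right) \frac{1}{5 - 2 + 10} \left(-5\right) \left(-2 + 2 i\right) 43 = 31 + \left(-2\right) \frac{1}{13} \left(-5\right) \left(-2 + 2 i\right) 43 = 31 + \left(- \frac{20}{13} + \frac{20 i}{13}\right) 43 = 31 - \left(\frac{860}{13} - \frac{860 i}{13}\right) = - \frac{457}{13} + \frac{860 i}{13}$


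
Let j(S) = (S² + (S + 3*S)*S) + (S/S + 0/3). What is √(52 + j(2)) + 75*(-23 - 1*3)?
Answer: -1950 + √73 ≈ -1941.5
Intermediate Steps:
j(S) = 1 + 5*S² (j(S) = (S² + (4*S)*S) + (1 + 0*(⅓)) = (S² + 4*S²) + (1 + 0) = 5*S² + 1 = 1 + 5*S²)
√(52 + j(2)) + 75*(-23 - 1*3) = √(52 + (1 + 5*2²)) + 75*(-23 - 1*3) = √(52 + (1 + 5*4)) + 75*(-23 - 3) = √(52 + (1 + 20)) + 75*(-26) = √(52 + 21) - 1950 = √73 - 1950 = -1950 + √73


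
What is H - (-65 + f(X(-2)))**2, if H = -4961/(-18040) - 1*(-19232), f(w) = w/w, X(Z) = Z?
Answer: 605451/40 ≈ 15136.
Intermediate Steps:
f(w) = 1
H = 769291/40 (H = -4961*(-1/18040) + 19232 = 11/40 + 19232 = 769291/40 ≈ 19232.)
H - (-65 + f(X(-2)))**2 = 769291/40 - (-65 + 1)**2 = 769291/40 - 1*(-64)**2 = 769291/40 - 1*4096 = 769291/40 - 4096 = 605451/40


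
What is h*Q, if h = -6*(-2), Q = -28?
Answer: -336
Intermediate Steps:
h = 12
h*Q = 12*(-28) = -336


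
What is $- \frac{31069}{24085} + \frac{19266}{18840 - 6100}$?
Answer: $\frac{104927}{472066} \approx 0.22227$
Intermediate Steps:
$- \frac{31069}{24085} + \frac{19266}{18840 - 6100} = \left(-31069\right) \frac{1}{24085} + \frac{19266}{12740} = - \frac{31069}{24085} + 19266 \cdot \frac{1}{12740} = - \frac{31069}{24085} + \frac{741}{490} = \frac{104927}{472066}$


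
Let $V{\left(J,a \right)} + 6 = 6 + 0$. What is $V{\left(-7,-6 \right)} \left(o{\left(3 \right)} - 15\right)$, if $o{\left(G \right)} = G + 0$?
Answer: $0$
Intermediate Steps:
$o{\left(G \right)} = G$
$V{\left(J,a \right)} = 0$ ($V{\left(J,a \right)} = -6 + \left(6 + 0\right) = -6 + 6 = 0$)
$V{\left(-7,-6 \right)} \left(o{\left(3 \right)} - 15\right) = 0 \left(3 - 15\right) = 0 \left(-12\right) = 0$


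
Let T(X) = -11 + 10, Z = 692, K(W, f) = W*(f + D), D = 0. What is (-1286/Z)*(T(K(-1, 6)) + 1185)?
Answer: -380656/173 ≈ -2200.3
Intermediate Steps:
K(W, f) = W*f (K(W, f) = W*(f + 0) = W*f)
T(X) = -1
(-1286/Z)*(T(K(-1, 6)) + 1185) = (-1286/692)*(-1 + 1185) = -1286*1/692*1184 = -643/346*1184 = -380656/173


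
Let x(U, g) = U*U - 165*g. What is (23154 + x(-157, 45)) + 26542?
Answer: 66920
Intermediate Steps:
x(U, g) = U² - 165*g
(23154 + x(-157, 45)) + 26542 = (23154 + ((-157)² - 165*45)) + 26542 = (23154 + (24649 - 7425)) + 26542 = (23154 + 17224) + 26542 = 40378 + 26542 = 66920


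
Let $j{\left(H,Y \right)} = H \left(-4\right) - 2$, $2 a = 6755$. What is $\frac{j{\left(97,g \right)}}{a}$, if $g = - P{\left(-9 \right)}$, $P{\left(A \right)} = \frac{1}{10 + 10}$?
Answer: $- \frac{156}{1351} \approx -0.11547$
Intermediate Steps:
$a = \frac{6755}{2}$ ($a = \frac{1}{2} \cdot 6755 = \frac{6755}{2} \approx 3377.5$)
$P{\left(A \right)} = \frac{1}{20}$
$g = - \frac{1}{20}$ ($g = \left(-1\right) \frac{1}{20} = - \frac{1}{20} \approx -0.05$)
$j{\left(H,Y \right)} = -2 - 4 H$ ($j{\left(H,Y \right)} = - 4 H - 2 = -2 - 4 H$)
$\frac{j{\left(97,g \right)}}{a} = \frac{-2 - 388}{\frac{6755}{2}} = \left(-2 - 388\right) \frac{2}{6755} = \left(-390\right) \frac{2}{6755} = - \frac{156}{1351}$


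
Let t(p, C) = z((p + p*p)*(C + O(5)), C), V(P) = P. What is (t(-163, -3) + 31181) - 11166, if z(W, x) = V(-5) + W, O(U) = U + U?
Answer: 204852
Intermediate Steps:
O(U) = 2*U
z(W, x) = -5 + W
t(p, C) = -5 + (10 + C)*(p + p²) (t(p, C) = -5 + (p + p*p)*(C + 2*5) = -5 + (p + p²)*(C + 10) = -5 + (p + p²)*(10 + C) = -5 + (10 + C)*(p + p²))
(t(-163, -3) + 31181) - 11166 = ((-5 - 163*(10 - 3 + 10*(-163) - 3*(-163))) + 31181) - 11166 = ((-5 - 163*(10 - 3 - 1630 + 489)) + 31181) - 11166 = ((-5 - 163*(-1134)) + 31181) - 11166 = ((-5 + 184842) + 31181) - 11166 = (184837 + 31181) - 11166 = 216018 - 11166 = 204852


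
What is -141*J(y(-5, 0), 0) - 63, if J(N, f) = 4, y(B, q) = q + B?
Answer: -627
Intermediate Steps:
y(B, q) = B + q
-141*J(y(-5, 0), 0) - 63 = -141*4 - 63 = -564 - 63 = -627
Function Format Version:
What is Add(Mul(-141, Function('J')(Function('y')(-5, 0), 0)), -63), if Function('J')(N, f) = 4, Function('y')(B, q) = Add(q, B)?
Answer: -627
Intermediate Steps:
Function('y')(B, q) = Add(B, q)
Add(Mul(-141, Function('J')(Function('y')(-5, 0), 0)), -63) = Add(Mul(-141, 4), -63) = Add(-564, -63) = -627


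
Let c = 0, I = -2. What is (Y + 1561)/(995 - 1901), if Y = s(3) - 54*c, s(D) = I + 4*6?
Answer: -1583/906 ≈ -1.7472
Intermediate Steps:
s(D) = 22 (s(D) = -2 + 4*6 = -2 + 24 = 22)
Y = 22 (Y = 22 - 54*0 = 22 - 9*0 = 22 + 0 = 22)
(Y + 1561)/(995 - 1901) = (22 + 1561)/(995 - 1901) = 1583/(-906) = 1583*(-1/906) = -1583/906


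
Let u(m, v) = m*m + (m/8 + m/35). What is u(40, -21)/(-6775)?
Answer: -11243/47425 ≈ -0.23707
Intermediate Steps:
u(m, v) = m² + 43*m/280 (u(m, v) = m² + (m*(⅛) + m*(1/35)) = m² + (m/8 + m/35) = m² + 43*m/280)
u(40, -21)/(-6775) = ((1/280)*40*(43 + 280*40))/(-6775) = ((1/280)*40*(43 + 11200))*(-1/6775) = ((1/280)*40*11243)*(-1/6775) = (11243/7)*(-1/6775) = -11243/47425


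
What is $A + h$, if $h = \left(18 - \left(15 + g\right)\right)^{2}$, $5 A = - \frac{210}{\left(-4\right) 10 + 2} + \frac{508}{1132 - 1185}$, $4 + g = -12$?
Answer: $\frac{1813548}{5035} \approx 360.19$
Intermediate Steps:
$g = -16$ ($g = -4 - 12 = -16$)
$A = - \frac{4087}{5035}$ ($A = \frac{- \frac{210}{\left(-4\right) 10 + 2} + \frac{508}{1132 - 1185}}{5} = \frac{- \frac{210}{-40 + 2} + \frac{508}{-53}}{5} = \frac{- \frac{210}{-38} + 508 \left(- \frac{1}{53}\right)}{5} = \frac{\left(-210\right) \left(- \frac{1}{38}\right) - \frac{508}{53}}{5} = \frac{\frac{105}{19} - \frac{508}{53}}{5} = \frac{1}{5} \left(- \frac{4087}{1007}\right) = - \frac{4087}{5035} \approx -0.81172$)
$h = 361$ ($h = \left(18 - -1\right)^{2} = \left(18 + \left(-15 + 16\right)\right)^{2} = \left(18 + 1\right)^{2} = 19^{2} = 361$)
$A + h = - \frac{4087}{5035} + 361 = \frac{1813548}{5035}$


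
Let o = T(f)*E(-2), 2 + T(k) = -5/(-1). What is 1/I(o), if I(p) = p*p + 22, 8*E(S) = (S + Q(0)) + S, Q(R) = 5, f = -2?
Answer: 64/1417 ≈ 0.045166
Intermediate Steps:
T(k) = 3 (T(k) = -2 - 5/(-1) = -2 - 5*(-1) = -2 + 5 = 3)
E(S) = 5/8 + S/4 (E(S) = ((S + 5) + S)/8 = ((5 + S) + S)/8 = (5 + 2*S)/8 = 5/8 + S/4)
o = 3/8 (o = 3*(5/8 + (¼)*(-2)) = 3*(5/8 - ½) = 3*(⅛) = 3/8 ≈ 0.37500)
I(p) = 22 + p² (I(p) = p² + 22 = 22 + p²)
1/I(o) = 1/(22 + (3/8)²) = 1/(22 + 9/64) = 1/(1417/64) = 64/1417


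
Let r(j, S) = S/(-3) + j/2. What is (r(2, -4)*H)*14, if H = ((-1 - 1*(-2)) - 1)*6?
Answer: 0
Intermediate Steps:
r(j, S) = j/2 - S/3 (r(j, S) = S*(-⅓) + j*(½) = -S/3 + j/2 = j/2 - S/3)
H = 0 (H = ((-1 + 2) - 1)*6 = (1 - 1)*6 = 0*6 = 0)
(r(2, -4)*H)*14 = (((½)*2 - ⅓*(-4))*0)*14 = ((1 + 4/3)*0)*14 = ((7/3)*0)*14 = 0*14 = 0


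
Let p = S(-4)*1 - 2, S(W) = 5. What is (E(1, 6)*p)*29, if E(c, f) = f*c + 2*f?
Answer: 1566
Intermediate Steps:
E(c, f) = 2*f + c*f (E(c, f) = c*f + 2*f = 2*f + c*f)
p = 3 (p = 5*1 - 2 = 5 - 2 = 3)
(E(1, 6)*p)*29 = ((6*(2 + 1))*3)*29 = ((6*3)*3)*29 = (18*3)*29 = 54*29 = 1566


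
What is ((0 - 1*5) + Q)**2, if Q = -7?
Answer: 144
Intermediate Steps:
((0 - 1*5) + Q)**2 = ((0 - 1*5) - 7)**2 = ((0 - 5) - 7)**2 = (-5 - 7)**2 = (-12)**2 = 144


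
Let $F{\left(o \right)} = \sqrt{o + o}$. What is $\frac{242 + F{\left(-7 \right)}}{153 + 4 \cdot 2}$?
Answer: $\frac{242}{161} + \frac{i \sqrt{14}}{161} \approx 1.5031 + 0.02324 i$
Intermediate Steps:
$F{\left(o \right)} = \sqrt{2} \sqrt{o}$ ($F{\left(o \right)} = \sqrt{2 o} = \sqrt{2} \sqrt{o}$)
$\frac{242 + F{\left(-7 \right)}}{153 + 4 \cdot 2} = \frac{242 + \sqrt{2} \sqrt{-7}}{153 + 4 \cdot 2} = \frac{242 + \sqrt{2} i \sqrt{7}}{153 + 8} = \frac{242 + i \sqrt{14}}{161} = \left(242 + i \sqrt{14}\right) \frac{1}{161} = \frac{242}{161} + \frac{i \sqrt{14}}{161}$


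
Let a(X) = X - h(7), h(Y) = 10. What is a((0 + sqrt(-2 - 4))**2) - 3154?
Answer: -3170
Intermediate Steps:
a(X) = -10 + X (a(X) = X - 1*10 = X - 10 = -10 + X)
a((0 + sqrt(-2 - 4))**2) - 3154 = (-10 + (0 + sqrt(-2 - 4))**2) - 3154 = (-10 + (0 + sqrt(-6))**2) - 3154 = (-10 + (0 + I*sqrt(6))**2) - 3154 = (-10 + (I*sqrt(6))**2) - 3154 = (-10 - 6) - 3154 = -16 - 3154 = -3170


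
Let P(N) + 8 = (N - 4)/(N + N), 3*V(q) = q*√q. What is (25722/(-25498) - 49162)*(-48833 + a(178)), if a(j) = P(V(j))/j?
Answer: 573488551163423/238876 + 1880337597*√178/35950599124 ≈ 2.4008e+9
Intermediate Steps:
V(q) = q^(3/2)/3 (V(q) = (q*√q)/3 = q^(3/2)/3)
P(N) = -8 + (-4 + N)/(2*N) (P(N) = -8 + (N - 4)/(N + N) = -8 + (-4 + N)/((2*N)) = -8 + (-4 + N)*(1/(2*N)) = -8 + (-4 + N)/(2*N))
a(j) = (-15/2 - 6/j^(3/2))/j (a(j) = (-15/2 - 2*3/j^(3/2))/j = (-15/2 - 6/j^(3/2))/j)
(25722/(-25498) - 49162)*(-48833 + a(178)) = (25722/(-25498) - 49162)*(-48833 + (-3*√178/2819876 - 15/2/178)) = (25722*(-1/25498) - 49162)*(-48833 + (-3*√178/2819876 - 15/2*1/178)) = (-12861/12749 - 49162)*(-48833 + (-3*√178/2819876 - 15/356)) = -626779199*(-48833 + (-15/356 - 3*√178/2819876))/12749 = -626779199*(-17384563/356 - 3*√178/2819876)/12749 = 573488551163423/238876 + 1880337597*√178/35950599124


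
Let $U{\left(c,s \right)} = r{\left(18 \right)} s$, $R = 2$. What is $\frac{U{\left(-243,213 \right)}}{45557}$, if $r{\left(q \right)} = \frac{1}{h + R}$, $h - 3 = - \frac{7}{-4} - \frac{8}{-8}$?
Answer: $\frac{852}{1412267} \approx 0.00060329$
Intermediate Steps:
$h = \frac{23}{4}$ ($h = 3 - \left(-1 - \frac{7}{4}\right) = 3 - - \frac{11}{4} = 3 + \left(\frac{7}{4} + 1\right) = 3 + \frac{11}{4} = \frac{23}{4} \approx 5.75$)
$r{\left(q \right)} = \frac{4}{31}$ ($r{\left(q \right)} = \frac{1}{\frac{23}{4} + 2} = \frac{1}{\frac{31}{4}} = \frac{4}{31}$)
$U{\left(c,s \right)} = \frac{4 s}{31}$
$\frac{U{\left(-243,213 \right)}}{45557} = \frac{\frac{4}{31} \cdot 213}{45557} = \frac{852}{31} \cdot \frac{1}{45557} = \frac{852}{1412267}$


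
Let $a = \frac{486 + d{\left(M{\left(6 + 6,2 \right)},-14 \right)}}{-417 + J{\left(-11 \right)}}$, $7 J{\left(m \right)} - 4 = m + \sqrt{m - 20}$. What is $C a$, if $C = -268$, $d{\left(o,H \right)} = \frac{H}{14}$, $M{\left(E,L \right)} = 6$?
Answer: $\frac{2662250360}{8561507} + \frac{909860 i \sqrt{31}}{8561507} \approx 310.96 + 0.59171 i$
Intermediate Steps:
$d{\left(o,H \right)} = \frac{H}{14}$ ($d{\left(o,H \right)} = H \frac{1}{14} = \frac{H}{14}$)
$J{\left(m \right)} = \frac{4}{7} + \frac{m}{7} + \frac{\sqrt{-20 + m}}{7}$ ($J{\left(m \right)} = \frac{4}{7} + \frac{m + \sqrt{m - 20}}{7} = \frac{4}{7} + \frac{m + \sqrt{-20 + m}}{7} = \frac{4}{7} + \left(\frac{m}{7} + \frac{\sqrt{-20 + m}}{7}\right) = \frac{4}{7} + \frac{m}{7} + \frac{\sqrt{-20 + m}}{7}$)
$a = \frac{485}{-418 + \frac{i \sqrt{31}}{7}}$ ($a = \frac{486 + \frac{1}{14} \left(-14\right)}{-417 + \left(\frac{4}{7} + \frac{1}{7} \left(-11\right) + \frac{\sqrt{-20 - 11}}{7}\right)} = \frac{486 - 1}{-417 + \left(\frac{4}{7} - \frac{11}{7} + \frac{\sqrt{-31}}{7}\right)} = \frac{485}{-417 + \left(\frac{4}{7} - \frac{11}{7} + \frac{i \sqrt{31}}{7}\right)} = \frac{485}{-417 - \left(1 - \frac{i \sqrt{31}}{7}\right)} = \frac{485}{-418 + \frac{i \sqrt{31}}{7}} \approx -1.1603 - 0.0022079 i$)
$C a = - 268 \left(- \frac{9933770}{8561507} - \frac{3395 i \sqrt{31}}{8561507}\right) = \frac{2662250360}{8561507} + \frac{909860 i \sqrt{31}}{8561507}$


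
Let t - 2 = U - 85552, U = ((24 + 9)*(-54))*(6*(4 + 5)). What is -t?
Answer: 181778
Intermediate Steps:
U = -96228 (U = (33*(-54))*(6*9) = -1782*54 = -96228)
t = -181778 (t = 2 + (-96228 - 85552) = 2 - 181780 = -181778)
-t = -1*(-181778) = 181778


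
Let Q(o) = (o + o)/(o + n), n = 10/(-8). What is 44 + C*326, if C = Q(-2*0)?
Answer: 44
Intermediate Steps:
n = -5/4 (n = 10*(-⅛) = -5/4 ≈ -1.2500)
Q(o) = 2*o/(-5/4 + o) (Q(o) = (o + o)/(o - 5/4) = (2*o)/(-5/4 + o) = 2*o/(-5/4 + o))
C = 0 (C = 8*(-2*0)/(-5 + 4*(-2*0)) = 8*0/(-5 + 4*0) = 8*0/(-5 + 0) = 8*0/(-5) = 8*0*(-⅕) = 0)
44 + C*326 = 44 + 0*326 = 44 + 0 = 44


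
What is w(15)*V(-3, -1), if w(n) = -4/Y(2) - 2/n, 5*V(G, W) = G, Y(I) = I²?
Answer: 17/25 ≈ 0.68000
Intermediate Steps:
V(G, W) = G/5
w(n) = -1 - 2/n (w(n) = -4/(2²) - 2/n = -4/4 - 2/n = -4*¼ - 2/n = -1 - 2/n)
w(15)*V(-3, -1) = ((-2 - 1*15)/15)*((⅕)*(-3)) = ((-2 - 15)/15)*(-⅗) = ((1/15)*(-17))*(-⅗) = -17/15*(-⅗) = 17/25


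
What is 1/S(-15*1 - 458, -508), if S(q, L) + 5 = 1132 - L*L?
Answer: -1/256937 ≈ -3.8920e-6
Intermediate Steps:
S(q, L) = 1127 - L² (S(q, L) = -5 + (1132 - L*L) = -5 + (1132 - L²) = 1127 - L²)
1/S(-15*1 - 458, -508) = 1/(1127 - 1*(-508)²) = 1/(1127 - 1*258064) = 1/(1127 - 258064) = 1/(-256937) = -1/256937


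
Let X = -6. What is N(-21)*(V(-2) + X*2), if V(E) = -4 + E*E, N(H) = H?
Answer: 252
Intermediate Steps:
V(E) = -4 + E²
N(-21)*(V(-2) + X*2) = -21*((-4 + (-2)²) - 6*2) = -21*((-4 + 4) - 12) = -21*(0 - 12) = -21*(-12) = 252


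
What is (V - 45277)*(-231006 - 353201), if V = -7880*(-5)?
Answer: 3433384539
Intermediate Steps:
V = 39400
(V - 45277)*(-231006 - 353201) = (39400 - 45277)*(-231006 - 353201) = -5877*(-584207) = 3433384539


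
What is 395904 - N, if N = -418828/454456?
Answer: 44980341763/113614 ≈ 3.9591e+5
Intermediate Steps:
N = -104707/113614 (N = -418828*1/454456 = -104707/113614 ≈ -0.92160)
395904 - N = 395904 - 1*(-104707/113614) = 395904 + 104707/113614 = 44980341763/113614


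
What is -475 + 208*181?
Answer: 37173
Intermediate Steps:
-475 + 208*181 = -475 + 37648 = 37173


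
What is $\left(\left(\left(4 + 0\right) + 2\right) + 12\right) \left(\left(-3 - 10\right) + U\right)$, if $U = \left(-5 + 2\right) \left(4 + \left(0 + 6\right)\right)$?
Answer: $-774$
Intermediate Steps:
$U = -30$ ($U = - 3 \left(4 + 6\right) = \left(-3\right) 10 = -30$)
$\left(\left(\left(4 + 0\right) + 2\right) + 12\right) \left(\left(-3 - 10\right) + U\right) = \left(\left(\left(4 + 0\right) + 2\right) + 12\right) \left(\left(-3 - 10\right) - 30\right) = \left(\left(4 + 2\right) + 12\right) \left(\left(-3 - 10\right) - 30\right) = \left(6 + 12\right) \left(\left(-3 - 10\right) - 30\right) = 18 \left(-13 - 30\right) = 18 \left(-43\right) = -774$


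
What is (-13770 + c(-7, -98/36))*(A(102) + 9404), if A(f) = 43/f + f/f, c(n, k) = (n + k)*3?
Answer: -79429631635/612 ≈ -1.2979e+8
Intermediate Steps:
c(n, k) = 3*k + 3*n (c(n, k) = (k + n)*3 = 3*k + 3*n)
A(f) = 1 + 43/f (A(f) = 43/f + 1 = 1 + 43/f)
(-13770 + c(-7, -98/36))*(A(102) + 9404) = (-13770 + (3*(-98/36) + 3*(-7)))*((43 + 102)/102 + 9404) = (-13770 + (3*(-98*1/36) - 21))*((1/102)*145 + 9404) = (-13770 + (3*(-49/18) - 21))*(145/102 + 9404) = (-13770 + (-49/6 - 21))*(959353/102) = (-13770 - 175/6)*(959353/102) = -82795/6*959353/102 = -79429631635/612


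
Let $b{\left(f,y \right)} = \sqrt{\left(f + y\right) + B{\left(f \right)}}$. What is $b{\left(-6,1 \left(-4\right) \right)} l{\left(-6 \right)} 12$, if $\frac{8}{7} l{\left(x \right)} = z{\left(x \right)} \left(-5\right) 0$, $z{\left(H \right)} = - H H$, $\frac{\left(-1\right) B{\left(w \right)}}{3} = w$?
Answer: $0$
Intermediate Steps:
$B{\left(w \right)} = - 3 w$
$z{\left(H \right)} = - H^{2}$
$b{\left(f,y \right)} = \sqrt{y - 2 f}$ ($b{\left(f,y \right)} = \sqrt{\left(f + y\right) - 3 f} = \sqrt{y - 2 f}$)
$l{\left(x \right)} = 0$ ($l{\left(x \right)} = \frac{7 - x^{2} \left(-5\right) 0}{8} = \frac{7 \cdot 5 x^{2} \cdot 0}{8} = \frac{7}{8} \cdot 0 = 0$)
$b{\left(-6,1 \left(-4\right) \right)} l{\left(-6 \right)} 12 = \sqrt{1 \left(-4\right) - -12} \cdot 0 \cdot 12 = \sqrt{-4 + 12} \cdot 0 \cdot 12 = \sqrt{8} \cdot 0 \cdot 12 = 2 \sqrt{2} \cdot 0 \cdot 12 = 0 \cdot 12 = 0$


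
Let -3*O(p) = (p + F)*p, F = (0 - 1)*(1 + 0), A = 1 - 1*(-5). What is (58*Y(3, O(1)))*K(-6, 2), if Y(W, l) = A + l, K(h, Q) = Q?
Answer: 696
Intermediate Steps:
A = 6 (A = 1 + 5 = 6)
F = -1 (F = -1*1 = -1)
O(p) = -p*(-1 + p)/3 (O(p) = -(p - 1)*p/3 = -(-1 + p)*p/3 = -p*(-1 + p)/3)
Y(W, l) = 6 + l
(58*Y(3, O(1)))*K(-6, 2) = (58*(6 + (⅓)*1*(1 - 1*1)))*2 = (58*(6 + (⅓)*1*(1 - 1)))*2 = (58*(6 + (⅓)*1*0))*2 = (58*(6 + 0))*2 = (58*6)*2 = 348*2 = 696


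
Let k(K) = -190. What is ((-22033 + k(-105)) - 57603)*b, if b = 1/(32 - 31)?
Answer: -79826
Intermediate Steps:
b = 1 (b = 1/1 = 1)
((-22033 + k(-105)) - 57603)*b = ((-22033 - 190) - 57603)*1 = (-22223 - 57603)*1 = -79826*1 = -79826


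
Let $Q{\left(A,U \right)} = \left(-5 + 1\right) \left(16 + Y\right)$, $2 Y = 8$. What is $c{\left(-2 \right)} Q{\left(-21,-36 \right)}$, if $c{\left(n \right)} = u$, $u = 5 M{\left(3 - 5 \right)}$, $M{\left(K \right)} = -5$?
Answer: $2000$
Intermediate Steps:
$Y = 4$ ($Y = \frac{1}{2} \cdot 8 = 4$)
$Q{\left(A,U \right)} = -80$ ($Q{\left(A,U \right)} = \left(-5 + 1\right) \left(16 + 4\right) = \left(-4\right) 20 = -80$)
$u = -25$ ($u = 5 \left(-5\right) = -25$)
$c{\left(n \right)} = -25$
$c{\left(-2 \right)} Q{\left(-21,-36 \right)} = \left(-25\right) \left(-80\right) = 2000$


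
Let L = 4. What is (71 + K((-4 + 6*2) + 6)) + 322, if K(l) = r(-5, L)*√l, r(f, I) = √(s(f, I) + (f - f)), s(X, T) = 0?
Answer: 393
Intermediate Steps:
r(f, I) = 0 (r(f, I) = √(0 + (f - f)) = √(0 + 0) = √0 = 0)
K(l) = 0 (K(l) = 0*√l = 0)
(71 + K((-4 + 6*2) + 6)) + 322 = (71 + 0) + 322 = 71 + 322 = 393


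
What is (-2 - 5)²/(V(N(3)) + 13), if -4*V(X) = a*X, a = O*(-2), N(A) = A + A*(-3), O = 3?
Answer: 49/4 ≈ 12.250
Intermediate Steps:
N(A) = -2*A (N(A) = A - 3*A = -2*A)
a = -6 (a = 3*(-2) = -6)
V(X) = 3*X/2 (V(X) = -(-3)*X/2 = 3*X/2)
(-2 - 5)²/(V(N(3)) + 13) = (-2 - 5)²/(3*(-2*3)/2 + 13) = (-7)²/((3/2)*(-6) + 13) = 49/(-9 + 13) = 49/4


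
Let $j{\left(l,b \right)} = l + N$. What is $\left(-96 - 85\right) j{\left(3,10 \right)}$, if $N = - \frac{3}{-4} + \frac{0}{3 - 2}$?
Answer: $- \frac{2715}{4} \approx -678.75$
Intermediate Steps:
$N = \frac{3}{4}$ ($N = \left(-3\right) \left(- \frac{1}{4}\right) + \frac{0}{3 - 2} = \frac{3}{4} + \frac{0}{1} = \frac{3}{4} + 0 \cdot 1 = \frac{3}{4} + 0 = \frac{3}{4} \approx 0.75$)
$j{\left(l,b \right)} = \frac{3}{4} + l$ ($j{\left(l,b \right)} = l + \frac{3}{4} = \frac{3}{4} + l$)
$\left(-96 - 85\right) j{\left(3,10 \right)} = \left(-96 - 85\right) \left(\frac{3}{4} + 3\right) = \left(-181\right) \frac{15}{4} = - \frac{2715}{4}$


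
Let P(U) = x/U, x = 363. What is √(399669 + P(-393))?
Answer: √6858703858/131 ≈ 632.19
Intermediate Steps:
P(U) = 363/U
√(399669 + P(-393)) = √(399669 + 363/(-393)) = √(399669 + 363*(-1/393)) = √(399669 - 121/131) = √(52356518/131) = √6858703858/131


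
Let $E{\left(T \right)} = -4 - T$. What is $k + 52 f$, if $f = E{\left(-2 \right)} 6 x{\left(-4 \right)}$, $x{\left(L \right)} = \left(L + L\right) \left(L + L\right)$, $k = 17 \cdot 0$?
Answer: $-39936$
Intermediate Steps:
$k = 0$
$x{\left(L \right)} = 4 L^{2}$ ($x{\left(L \right)} = 2 L 2 L = 4 L^{2}$)
$f = -768$ ($f = \left(-4 - -2\right) 6 \cdot 4 \left(-4\right)^{2} = \left(-4 + 2\right) 6 \cdot 4 \cdot 16 = \left(-2\right) 6 \cdot 64 = \left(-12\right) 64 = -768$)
$k + 52 f = 0 + 52 \left(-768\right) = 0 - 39936 = -39936$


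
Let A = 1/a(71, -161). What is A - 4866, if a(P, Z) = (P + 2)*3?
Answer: -1065653/219 ≈ -4866.0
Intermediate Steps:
a(P, Z) = 6 + 3*P (a(P, Z) = (2 + P)*3 = 6 + 3*P)
A = 1/219 (A = 1/(6 + 3*71) = 1/(6 + 213) = 1/219 ≈ 0.0045662)
A - 4866 = 1/219 - 4866 = -1065653/219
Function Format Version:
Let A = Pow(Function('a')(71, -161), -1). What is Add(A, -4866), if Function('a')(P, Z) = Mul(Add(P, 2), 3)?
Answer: Rational(-1065653, 219) ≈ -4866.0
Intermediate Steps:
Function('a')(P, Z) = Add(6, Mul(3, P)) (Function('a')(P, Z) = Mul(Add(2, P), 3) = Add(6, Mul(3, P)))
A = Rational(1, 219) (A = Pow(Add(6, Mul(3, 71)), -1) = Pow(Add(6, 213), -1) = Pow(219, -1) = Rational(1, 219) ≈ 0.0045662)
Add(A, -4866) = Add(Rational(1, 219), -4866) = Rational(-1065653, 219)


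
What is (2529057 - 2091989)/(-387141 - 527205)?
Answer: -218534/457173 ≈ -0.47801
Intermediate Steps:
(2529057 - 2091989)/(-387141 - 527205) = 437068/(-914346) = 437068*(-1/914346) = -218534/457173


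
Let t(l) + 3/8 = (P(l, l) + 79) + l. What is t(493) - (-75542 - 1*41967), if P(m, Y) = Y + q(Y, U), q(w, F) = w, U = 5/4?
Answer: 952533/8 ≈ 1.1907e+5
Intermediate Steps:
U = 5/4 (U = 5*(1/4) = 5/4 ≈ 1.2500)
P(m, Y) = 2*Y (P(m, Y) = Y + Y = 2*Y)
t(l) = 629/8 + 3*l (t(l) = -3/8 + ((2*l + 79) + l) = -3/8 + ((79 + 2*l) + l) = -3/8 + (79 + 3*l) = 629/8 + 3*l)
t(493) - (-75542 - 1*41967) = (629/8 + 3*493) - (-75542 - 1*41967) = (629/8 + 1479) - (-75542 - 41967) = 12461/8 - 1*(-117509) = 12461/8 + 117509 = 952533/8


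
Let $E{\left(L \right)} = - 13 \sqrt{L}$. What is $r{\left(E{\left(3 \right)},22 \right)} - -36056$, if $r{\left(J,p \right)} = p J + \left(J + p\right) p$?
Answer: $36540 - 572 \sqrt{3} \approx 35549.0$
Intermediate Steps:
$r{\left(J,p \right)} = J p + p \left(J + p\right)$
$r{\left(E{\left(3 \right)},22 \right)} - -36056 = 22 \left(22 + 2 \left(- 13 \sqrt{3}\right)\right) - -36056 = 22 \left(22 - 26 \sqrt{3}\right) + 36056 = \left(484 - 572 \sqrt{3}\right) + 36056 = 36540 - 572 \sqrt{3}$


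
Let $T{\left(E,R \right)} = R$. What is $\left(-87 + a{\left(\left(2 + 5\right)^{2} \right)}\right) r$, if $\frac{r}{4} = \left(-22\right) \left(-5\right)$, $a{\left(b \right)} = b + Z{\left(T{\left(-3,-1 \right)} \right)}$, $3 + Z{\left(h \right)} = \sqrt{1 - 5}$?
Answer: $-18040 + 880 i \approx -18040.0 + 880.0 i$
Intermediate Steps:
$Z{\left(h \right)} = -3 + 2 i$ ($Z{\left(h \right)} = -3 + \sqrt{1 - 5} = -3 + \sqrt{-4} = -3 + 2 i$)
$a{\left(b \right)} = -3 + b + 2 i$ ($a{\left(b \right)} = b - \left(3 - 2 i\right) = -3 + b + 2 i$)
$r = 440$ ($r = 4 \left(\left(-22\right) \left(-5\right)\right) = 4 \cdot 110 = 440$)
$\left(-87 + a{\left(\left(2 + 5\right)^{2} \right)}\right) r = \left(-87 + \left(-3 + \left(2 + 5\right)^{2} + 2 i\right)\right) 440 = \left(-87 + \left(-3 + 7^{2} + 2 i\right)\right) 440 = \left(-87 + \left(-3 + 49 + 2 i\right)\right) 440 = \left(-87 + \left(46 + 2 i\right)\right) 440 = \left(-41 + 2 i\right) 440 = -18040 + 880 i$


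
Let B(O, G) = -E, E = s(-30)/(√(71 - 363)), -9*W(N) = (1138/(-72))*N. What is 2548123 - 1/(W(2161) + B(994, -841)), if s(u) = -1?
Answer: 281240145960759530443/110371495406557 - 52488*I*√73/110371495406557 ≈ 2.5481e+6 - 4.0632e-9*I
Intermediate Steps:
W(N) = 569*N/324 (W(N) = -1138/(-72)*N/9 = -1138*(-1/72)*N/9 = -(-569)*N/324 = 569*N/324)
E = I*√73/146 (E = -1/(√(71 - 363)) = -1/(√(-292)) = -1/(2*I*√73) = -(-1)*I*√73/146 = I*√73/146 ≈ 0.058521*I)
B(O, G) = -I*√73/146
2548123 - 1/(W(2161) + B(994, -841)) = 2548123 - 1/((569/324)*2161 - I*√73/146) = 2548123 - 1/(1229609/324 - I*√73/146)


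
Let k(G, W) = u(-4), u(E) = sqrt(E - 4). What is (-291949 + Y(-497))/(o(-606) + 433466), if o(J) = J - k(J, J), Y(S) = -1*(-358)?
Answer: -10518173355/15613981634 - 97197*I*sqrt(2)/31227963268 ≈ -0.67364 - 4.4017e-6*I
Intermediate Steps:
u(E) = sqrt(-4 + E)
k(G, W) = 2*I*sqrt(2) (k(G, W) = sqrt(-4 - 4) = sqrt(-8) = 2*I*sqrt(2))
Y(S) = 358
o(J) = J - 2*I*sqrt(2)
(-291949 + Y(-497))/(o(-606) + 433466) = (-291949 + 358)/((-606 - 2*I*sqrt(2)) + 433466) = -291591/(432860 - 2*I*sqrt(2))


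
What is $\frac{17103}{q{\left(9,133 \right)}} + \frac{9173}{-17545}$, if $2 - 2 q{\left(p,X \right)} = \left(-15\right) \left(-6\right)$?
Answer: $- \frac{27315977}{70180} \approx -389.23$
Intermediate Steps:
$q{\left(p,X \right)} = -44$ ($q{\left(p,X \right)} = 1 - \frac{\left(-15\right) \left(-6\right)}{2} = 1 - 45 = -44$)
$\frac{17103}{q{\left(9,133 \right)}} + \frac{9173}{-17545} = \frac{17103}{-44} + \frac{9173}{-17545} = 17103 \left(- \frac{1}{44}\right) + 9173 \left(- \frac{1}{17545}\right) = - \frac{17103}{44} - \frac{9173}{17545} = - \frac{27315977}{70180}$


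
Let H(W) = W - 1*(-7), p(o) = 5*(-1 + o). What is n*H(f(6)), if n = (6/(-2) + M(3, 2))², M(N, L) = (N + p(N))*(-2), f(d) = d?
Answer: 10933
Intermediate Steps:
p(o) = -5 + 5*o
M(N, L) = 10 - 12*N (M(N, L) = (N + (-5 + 5*N))*(-2) = (-5 + 6*N)*(-2) = 10 - 12*N)
H(W) = 7 + W (H(W) = W + 7 = 7 + W)
n = 841 (n = (6/(-2) + (10 - 12*3))² = (6*(-½) + (10 - 36))² = (-3 - 26)² = (-29)² = 841)
n*H(f(6)) = 841*(7 + 6) = 841*13 = 10933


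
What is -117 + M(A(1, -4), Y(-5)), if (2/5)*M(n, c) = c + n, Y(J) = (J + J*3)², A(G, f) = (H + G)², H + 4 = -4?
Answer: 2011/2 ≈ 1005.5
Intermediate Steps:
H = -8 (H = -4 - 4 = -8)
A(G, f) = (-8 + G)²
Y(J) = 16*J² (Y(J) = (J + 3*J)² = (4*J)² = 16*J²)
M(n, c) = 5*c/2 + 5*n/2 (M(n, c) = 5*(c + n)/2 = 5*c/2 + 5*n/2)
-117 + M(A(1, -4), Y(-5)) = -117 + (5*(16*(-5)²)/2 + 5*(-8 + 1)²/2) = -117 + (5*(16*25)/2 + (5/2)*(-7)²) = -117 + ((5/2)*400 + (5/2)*49) = -117 + (1000 + 245/2) = -117 + 2245/2 = 2011/2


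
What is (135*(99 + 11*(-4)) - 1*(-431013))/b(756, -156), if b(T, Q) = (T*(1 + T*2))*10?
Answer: 10439/272340 ≈ 0.038331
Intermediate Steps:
b(T, Q) = 10*T*(1 + 2*T) (b(T, Q) = (T*(1 + 2*T))*10 = 10*T*(1 + 2*T))
(135*(99 + 11*(-4)) - 1*(-431013))/b(756, -156) = (135*(99 + 11*(-4)) - 1*(-431013))/((10*756*(1 + 2*756))) = (135*(99 - 44) + 431013)/((10*756*(1 + 1512))) = (135*55 + 431013)/((10*756*1513)) = (7425 + 431013)/11438280 = 438438*(1/11438280) = 10439/272340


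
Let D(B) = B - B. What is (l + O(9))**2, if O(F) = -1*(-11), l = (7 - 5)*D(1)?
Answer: 121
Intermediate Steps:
D(B) = 0
l = 0 (l = (7 - 5)*0 = 2*0 = 0)
O(F) = 11
(l + O(9))**2 = (0 + 11)**2 = 11**2 = 121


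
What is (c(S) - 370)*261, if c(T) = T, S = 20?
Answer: -91350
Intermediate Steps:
(c(S) - 370)*261 = (20 - 370)*261 = -350*261 = -91350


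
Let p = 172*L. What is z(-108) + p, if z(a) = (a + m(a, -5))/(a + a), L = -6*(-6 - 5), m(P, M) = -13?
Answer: 2452153/216 ≈ 11353.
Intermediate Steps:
L = 66 (L = -6*(-11) = 66)
z(a) = (-13 + a)/(2*a) (z(a) = (a - 13)/(a + a) = (-13 + a)/((2*a)) = (-13 + a)*(1/(2*a)) = (-13 + a)/(2*a))
p = 11352 (p = 172*66 = 11352)
z(-108) + p = (1/2)*(-13 - 108)/(-108) + 11352 = (1/2)*(-1/108)*(-121) + 11352 = 121/216 + 11352 = 2452153/216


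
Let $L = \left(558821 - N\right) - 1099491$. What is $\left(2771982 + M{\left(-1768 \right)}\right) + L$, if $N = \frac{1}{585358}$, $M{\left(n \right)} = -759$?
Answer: $\frac{1305672042973}{585358} \approx 2.2306 \cdot 10^{6}$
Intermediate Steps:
$N = \frac{1}{585358} \approx 1.7084 \cdot 10^{-6}$
$L = - \frac{316485509861}{585358}$ ($L = \left(558821 - \frac{1}{585358}\right) - 1099491 = \frac{327110342917}{585358} - 1099491 = - \frac{316485509861}{585358} \approx -5.4067 \cdot 10^{5}$)
$\left(2771982 + M{\left(-1768 \right)}\right) + L = \left(2771982 - 759\right) - \frac{316485509861}{585358} = 2771223 - \frac{316485509861}{585358} = \frac{1305672042973}{585358}$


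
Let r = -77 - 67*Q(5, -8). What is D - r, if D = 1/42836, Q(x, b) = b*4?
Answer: -88542011/42836 ≈ -2067.0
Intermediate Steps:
Q(x, b) = 4*b
r = 2067 (r = -77 - 268*(-8) = -77 - 67*(-32) = -77 + 2144 = 2067)
D = 1/42836 ≈ 2.3345e-5
D - r = 1/42836 - 1*2067 = 1/42836 - 2067 = -88542011/42836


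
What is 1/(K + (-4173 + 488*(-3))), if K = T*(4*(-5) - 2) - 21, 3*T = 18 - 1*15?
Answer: -1/5680 ≈ -0.00017606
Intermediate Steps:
T = 1 (T = (18 - 1*15)/3 = (18 - 15)/3 = (⅓)*3 = 1)
K = -43 (K = 1*(4*(-5) - 2) - 21 = 1*(-20 - 2) - 21 = 1*(-22) - 21 = -22 - 21 = -43)
1/(K + (-4173 + 488*(-3))) = 1/(-43 + (-4173 + 488*(-3))) = 1/(-43 + (-4173 - 1464)) = 1/(-43 - 5637) = 1/(-5680) = -1/5680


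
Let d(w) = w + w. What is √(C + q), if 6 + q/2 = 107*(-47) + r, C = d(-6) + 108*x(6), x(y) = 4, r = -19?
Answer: 2*I*√2422 ≈ 98.428*I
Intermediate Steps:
d(w) = 2*w
C = 420 (C = 2*(-6) + 108*4 = -12 + 432 = 420)
q = -10108 (q = -12 + 2*(107*(-47) - 19) = -12 + 2*(-5029 - 19) = -12 + 2*(-5048) = -12 - 10096 = -10108)
√(C + q) = √(420 - 10108) = √(-9688) = 2*I*√2422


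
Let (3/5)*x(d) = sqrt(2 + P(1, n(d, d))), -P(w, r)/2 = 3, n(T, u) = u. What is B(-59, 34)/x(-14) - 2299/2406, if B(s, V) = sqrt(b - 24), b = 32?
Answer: -2299/2406 - 3*I*sqrt(2)/5 ≈ -0.95553 - 0.84853*I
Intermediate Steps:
P(w, r) = -6 (P(w, r) = -2*3 = -6)
B(s, V) = 2*sqrt(2) (B(s, V) = sqrt(32 - 24) = sqrt(8) = 2*sqrt(2))
x(d) = 10*I/3 (x(d) = 5*sqrt(2 - 6)/3 = 5*sqrt(-4)/3 = 5*(2*I)/3 = 10*I/3)
B(-59, 34)/x(-14) - 2299/2406 = (2*sqrt(2))/((10*I/3)) - 2299/2406 = (2*sqrt(2))*(-3*I/10) - 2299*1/2406 = -3*I*sqrt(2)/5 - 2299/2406 = -2299/2406 - 3*I*sqrt(2)/5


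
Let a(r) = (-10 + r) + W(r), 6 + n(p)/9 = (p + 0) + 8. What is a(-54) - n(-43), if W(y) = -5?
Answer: 300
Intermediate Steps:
n(p) = 18 + 9*p (n(p) = -54 + 9*((p + 0) + 8) = -54 + 9*(p + 8) = -54 + 9*(8 + p) = -54 + (72 + 9*p) = 18 + 9*p)
a(r) = -15 + r (a(r) = (-10 + r) - 5 = -15 + r)
a(-54) - n(-43) = (-15 - 54) - (18 + 9*(-43)) = -69 - (18 - 387) = -69 - 1*(-369) = -69 + 369 = 300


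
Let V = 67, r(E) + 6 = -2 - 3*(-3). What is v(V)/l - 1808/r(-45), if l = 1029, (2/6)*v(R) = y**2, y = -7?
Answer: -12655/7 ≈ -1807.9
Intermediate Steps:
r(E) = 1 (r(E) = -6 + (-2 - 3*(-3)) = -6 + (-2 + 9) = -6 + 7 = 1)
v(R) = 147 (v(R) = 3*(-7)**2 = 3*49 = 147)
v(V)/l - 1808/r(-45) = 147/1029 - 1808/1 = 147*(1/1029) - 1808*1 = 1/7 - 1808 = -12655/7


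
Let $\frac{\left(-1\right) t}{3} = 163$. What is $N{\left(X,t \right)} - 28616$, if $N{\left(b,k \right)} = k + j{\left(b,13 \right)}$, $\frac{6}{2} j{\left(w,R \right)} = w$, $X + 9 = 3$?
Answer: $-29107$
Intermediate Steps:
$t = -489$ ($t = \left(-3\right) 163 = -489$)
$X = -6$ ($X = -9 + 3 = -6$)
$j{\left(w,R \right)} = \frac{w}{3}$
$N{\left(b,k \right)} = k + \frac{b}{3}$
$N{\left(X,t \right)} - 28616 = \left(-489 + \frac{1}{3} \left(-6\right)\right) - 28616 = \left(-489 - 2\right) - 28616 = -491 - 28616 = -29107$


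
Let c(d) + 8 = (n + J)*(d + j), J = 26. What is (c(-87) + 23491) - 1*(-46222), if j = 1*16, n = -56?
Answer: 71835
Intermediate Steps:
j = 16
c(d) = -488 - 30*d (c(d) = -8 + (-56 + 26)*(d + 16) = -8 - 30*(16 + d) = -8 + (-480 - 30*d) = -488 - 30*d)
(c(-87) + 23491) - 1*(-46222) = ((-488 - 30*(-87)) + 23491) - 1*(-46222) = ((-488 + 2610) + 23491) + 46222 = (2122 + 23491) + 46222 = 25613 + 46222 = 71835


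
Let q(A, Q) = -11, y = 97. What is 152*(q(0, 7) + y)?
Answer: 13072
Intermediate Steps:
152*(q(0, 7) + y) = 152*(-11 + 97) = 152*86 = 13072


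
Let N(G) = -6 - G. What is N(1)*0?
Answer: 0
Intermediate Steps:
N(1)*0 = (-6 - 1*1)*0 = (-6 - 1)*0 = -7*0 = 0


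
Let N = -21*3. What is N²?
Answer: 3969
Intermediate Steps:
N = -63
N² = (-63)² = 3969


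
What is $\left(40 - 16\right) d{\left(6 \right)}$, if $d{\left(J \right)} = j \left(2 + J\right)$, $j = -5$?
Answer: $-960$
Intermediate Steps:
$d{\left(J \right)} = -10 - 5 J$ ($d{\left(J \right)} = - 5 \left(2 + J\right) = -10 - 5 J$)
$\left(40 - 16\right) d{\left(6 \right)} = \left(40 - 16\right) \left(-10 - 30\right) = 24 \left(-10 - 30\right) = 24 \left(-40\right) = -960$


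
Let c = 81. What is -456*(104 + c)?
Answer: -84360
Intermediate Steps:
-456*(104 + c) = -456*(104 + 81) = -456*185 = -84360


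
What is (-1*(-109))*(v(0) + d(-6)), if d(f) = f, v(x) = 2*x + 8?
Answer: 218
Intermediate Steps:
v(x) = 8 + 2*x
(-1*(-109))*(v(0) + d(-6)) = (-1*(-109))*((8 + 2*0) - 6) = 109*((8 + 0) - 6) = 109*(8 - 6) = 109*2 = 218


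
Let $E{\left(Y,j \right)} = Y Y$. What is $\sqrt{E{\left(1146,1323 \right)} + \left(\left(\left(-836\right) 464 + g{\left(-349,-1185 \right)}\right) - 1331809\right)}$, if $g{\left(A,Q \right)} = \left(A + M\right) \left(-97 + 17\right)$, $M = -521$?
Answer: $i \sqrt{336797} \approx 580.34 i$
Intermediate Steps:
$E{\left(Y,j \right)} = Y^{2}$
$g{\left(A,Q \right)} = 41680 - 80 A$ ($g{\left(A,Q \right)} = \left(A - 521\right) \left(-97 + 17\right) = \left(-521 + A\right) \left(-80\right) = 41680 - 80 A$)
$\sqrt{E{\left(1146,1323 \right)} + \left(\left(\left(-836\right) 464 + g{\left(-349,-1185 \right)}\right) - 1331809\right)} = \sqrt{1146^{2} + \left(\left(\left(-836\right) 464 + \left(41680 - -27920\right)\right) - 1331809\right)} = \sqrt{1313316 + \left(\left(-387904 + \left(41680 + 27920\right)\right) - 1331809\right)} = \sqrt{1313316 + \left(\left(-387904 + 69600\right) - 1331809\right)} = \sqrt{1313316 - 1650113} = \sqrt{-336797} = i \sqrt{336797}$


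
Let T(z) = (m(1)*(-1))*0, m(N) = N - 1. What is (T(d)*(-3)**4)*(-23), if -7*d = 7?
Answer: 0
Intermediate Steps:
d = -1 (d = -1/7*7 = -1)
m(N) = -1 + N
T(z) = 0 (T(z) = ((-1 + 1)*(-1))*0 = (0*(-1))*0 = 0*0 = 0)
(T(d)*(-3)**4)*(-23) = (0*(-3)**4)*(-23) = (0*81)*(-23) = 0*(-23) = 0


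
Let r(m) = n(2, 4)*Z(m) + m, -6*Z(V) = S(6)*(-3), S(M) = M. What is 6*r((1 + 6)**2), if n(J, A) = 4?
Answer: 366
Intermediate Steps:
Z(V) = 3 (Z(V) = -(-3) = -1/6*(-18) = 3)
r(m) = 12 + m (r(m) = 4*3 + m = 12 + m)
6*r((1 + 6)**2) = 6*(12 + (1 + 6)**2) = 6*(12 + 7**2) = 6*(12 + 49) = 6*61 = 366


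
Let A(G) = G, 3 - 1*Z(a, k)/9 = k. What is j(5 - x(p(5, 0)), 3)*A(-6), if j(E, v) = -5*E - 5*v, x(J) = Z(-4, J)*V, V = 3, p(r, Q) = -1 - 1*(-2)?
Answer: -1380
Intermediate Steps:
Z(a, k) = 27 - 9*k
p(r, Q) = 1 (p(r, Q) = -1 + 2 = 1)
x(J) = 81 - 27*J (x(J) = (27 - 9*J)*3 = 81 - 27*J)
j(5 - x(p(5, 0)), 3)*A(-6) = (-5*(5 - (81 - 27*1)) - 5*3)*(-6) = (-5*(5 - (81 - 27)) - 15)*(-6) = (-5*(5 - 1*54) - 15)*(-6) = (-5*(5 - 54) - 15)*(-6) = (-5*(-49) - 15)*(-6) = (245 - 15)*(-6) = 230*(-6) = -1380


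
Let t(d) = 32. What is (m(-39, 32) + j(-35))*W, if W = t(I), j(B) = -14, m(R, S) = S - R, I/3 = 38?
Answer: 1824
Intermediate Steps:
I = 114 (I = 3*38 = 114)
W = 32
(m(-39, 32) + j(-35))*W = ((32 - 1*(-39)) - 14)*32 = ((32 + 39) - 14)*32 = (71 - 14)*32 = 57*32 = 1824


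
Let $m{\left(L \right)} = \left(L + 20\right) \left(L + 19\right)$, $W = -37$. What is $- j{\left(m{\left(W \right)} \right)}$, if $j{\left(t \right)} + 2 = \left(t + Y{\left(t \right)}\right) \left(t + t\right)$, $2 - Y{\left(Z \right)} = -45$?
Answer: $-216034$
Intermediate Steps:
$Y{\left(Z \right)} = 47$ ($Y{\left(Z \right)} = 2 - -45 = 2 + 45 = 47$)
$m{\left(L \right)} = \left(19 + L\right) \left(20 + L\right)$ ($m{\left(L \right)} = \left(20 + L\right) \left(19 + L\right) = \left(19 + L\right) \left(20 + L\right)$)
$j{\left(t \right)} = -2 + 2 t \left(47 + t\right)$ ($j{\left(t \right)} = -2 + \left(t + 47\right) \left(t + t\right) = -2 + \left(47 + t\right) 2 t = -2 + 2 t \left(47 + t\right)$)
$- j{\left(m{\left(W \right)} \right)} = - (-2 + 2 \left(380 + \left(-37\right)^{2} + 39 \left(-37\right)\right)^{2} + 94 \left(380 + \left(-37\right)^{2} + 39 \left(-37\right)\right)) = - (-2 + 2 \left(380 + 1369 - 1443\right)^{2} + 94 \left(380 + 1369 - 1443\right)) = - (-2 + 2 \cdot 306^{2} + 94 \cdot 306) = - (-2 + 2 \cdot 93636 + 28764) = - (-2 + 187272 + 28764) = \left(-1\right) 216034 = -216034$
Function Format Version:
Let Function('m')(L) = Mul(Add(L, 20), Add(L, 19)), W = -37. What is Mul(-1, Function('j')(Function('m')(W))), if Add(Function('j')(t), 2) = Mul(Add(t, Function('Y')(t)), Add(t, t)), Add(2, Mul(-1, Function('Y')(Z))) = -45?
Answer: -216034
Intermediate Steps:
Function('Y')(Z) = 47 (Function('Y')(Z) = Add(2, Mul(-1, -45)) = Add(2, 45) = 47)
Function('m')(L) = Mul(Add(19, L), Add(20, L)) (Function('m')(L) = Mul(Add(20, L), Add(19, L)) = Mul(Add(19, L), Add(20, L)))
Function('j')(t) = Add(-2, Mul(2, t, Add(47, t))) (Function('j')(t) = Add(-2, Mul(Add(t, 47), Add(t, t))) = Add(-2, Mul(Add(47, t), Mul(2, t))) = Add(-2, Mul(2, t, Add(47, t))))
Mul(-1, Function('j')(Function('m')(W))) = Mul(-1, Add(-2, Mul(2, Pow(Add(380, Pow(-37, 2), Mul(39, -37)), 2)), Mul(94, Add(380, Pow(-37, 2), Mul(39, -37))))) = Mul(-1, Add(-2, Mul(2, Pow(Add(380, 1369, -1443), 2)), Mul(94, Add(380, 1369, -1443)))) = Mul(-1, Add(-2, Mul(2, Pow(306, 2)), Mul(94, 306))) = Mul(-1, Add(-2, Mul(2, 93636), 28764)) = Mul(-1, Add(-2, 187272, 28764)) = Mul(-1, 216034) = -216034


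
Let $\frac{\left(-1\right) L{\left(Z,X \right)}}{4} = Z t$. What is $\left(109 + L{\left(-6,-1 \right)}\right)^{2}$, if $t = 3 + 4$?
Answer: $76729$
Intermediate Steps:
$t = 7$
$L{\left(Z,X \right)} = - 28 Z$ ($L{\left(Z,X \right)} = - 4 Z 7 = - 4 \cdot 7 Z = - 28 Z$)
$\left(109 + L{\left(-6,-1 \right)}\right)^{2} = \left(109 - -168\right)^{2} = \left(109 + 168\right)^{2} = 277^{2} = 76729$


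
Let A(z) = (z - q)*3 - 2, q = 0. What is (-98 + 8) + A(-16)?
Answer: -140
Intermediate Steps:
A(z) = -2 + 3*z (A(z) = (z - 1*0)*3 - 2 = (z + 0)*3 - 2 = z*3 - 2 = 3*z - 2 = -2 + 3*z)
(-98 + 8) + A(-16) = (-98 + 8) + (-2 + 3*(-16)) = -90 + (-2 - 48) = -90 - 50 = -140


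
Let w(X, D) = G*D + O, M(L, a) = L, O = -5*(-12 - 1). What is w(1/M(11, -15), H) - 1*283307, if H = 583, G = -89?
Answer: -335129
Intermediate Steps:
O = 65 (O = -5*(-13) = 65)
w(X, D) = 65 - 89*D (w(X, D) = -89*D + 65 = 65 - 89*D)
w(1/M(11, -15), H) - 1*283307 = (65 - 89*583) - 1*283307 = (65 - 51887) - 283307 = -51822 - 283307 = -335129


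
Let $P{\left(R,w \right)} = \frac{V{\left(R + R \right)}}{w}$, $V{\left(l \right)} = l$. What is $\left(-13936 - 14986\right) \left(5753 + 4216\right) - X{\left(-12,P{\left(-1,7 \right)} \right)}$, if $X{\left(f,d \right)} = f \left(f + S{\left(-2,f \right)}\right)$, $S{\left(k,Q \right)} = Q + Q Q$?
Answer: $-288321978$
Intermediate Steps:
$S{\left(k,Q \right)} = Q + Q^{2}$
$P{\left(R,w \right)} = \frac{2 R}{w}$ ($P{\left(R,w \right)} = \frac{R + R}{w} = \frac{2 R}{w}$)
$X{\left(f,d \right)} = f \left(f + f \left(1 + f\right)\right)$
$\left(-13936 - 14986\right) \left(5753 + 4216\right) - X{\left(-12,P{\left(-1,7 \right)} \right)} = \left(-13936 - 14986\right) \left(5753 + 4216\right) - \left(-12\right)^{2} \left(2 - 12\right) = \left(-28922\right) 9969 - 144 \left(-10\right) = -288323418 - -1440 = -288323418 + 1440 = -288321978$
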